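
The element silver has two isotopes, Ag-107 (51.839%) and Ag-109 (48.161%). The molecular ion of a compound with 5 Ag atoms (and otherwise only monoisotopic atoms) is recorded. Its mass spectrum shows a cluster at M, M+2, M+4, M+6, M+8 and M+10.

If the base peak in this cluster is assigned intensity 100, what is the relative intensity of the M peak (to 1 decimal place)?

Term probabilities: M 0.0374, M+2 0.1739, M+4 0.3231, M+6 0.3002, M+8 0.1394, M+10 0.0259. Base peak = M+4.
P(M+4) = C(5,2) × 0.51839^3 × 0.48161^2 = 10 × 0.13930601 × 0.23194819 = 0.323118 (base)
P(M) = C(5,0) × 0.51839^5 × 0.48161^0 = 1 × 0.03743545 × 1.0000 = 0.037435
Relative intensity = 0.037435 / 0.323118 × 100 = 11.6

11.6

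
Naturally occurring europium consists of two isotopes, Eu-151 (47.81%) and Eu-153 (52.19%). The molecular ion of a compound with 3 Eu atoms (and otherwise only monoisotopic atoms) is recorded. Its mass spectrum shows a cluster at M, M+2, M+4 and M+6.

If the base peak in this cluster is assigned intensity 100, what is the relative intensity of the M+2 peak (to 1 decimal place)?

91.6

Binomial terms of (0.4781 + 0.5219)^3: M 0.1093, M+2 0.3579, M+4 0.3907, M+6 0.1422 → M+4 is the base peak.
P(M+4) = C(3,2) × 0.4781^1 × 0.5219^2 = 3 × 0.4781 × 0.27237961 = 0.390674 (base)
P(M+2) = C(3,1) × 0.4781^2 × 0.5219^1 = 3 × 0.22857961 × 0.5219 = 0.357887
Relative intensity = 0.357887 / 0.390674 × 100 = 91.6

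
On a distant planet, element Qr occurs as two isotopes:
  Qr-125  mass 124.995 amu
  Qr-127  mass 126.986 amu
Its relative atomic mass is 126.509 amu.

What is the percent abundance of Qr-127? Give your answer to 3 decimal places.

76.042%

Let x be the fractional abundance of Qr-125; then Qr-127 has abundance 1 − x.
124.995·x + 126.986·(1 − x) = 126.509
(124.995 − 126.986)·x = 126.509 − 126.986
x = -0.477 / -1.991 = 0.23958 → 23.958% Qr-125, 76.042% Qr-127.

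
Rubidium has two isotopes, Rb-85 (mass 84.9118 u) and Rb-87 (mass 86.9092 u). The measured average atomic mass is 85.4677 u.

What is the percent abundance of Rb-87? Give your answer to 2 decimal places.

Writing the weighted mean with unknown fraction x of Rb-85:
84.9118·x + 86.9092·(1 − x) = 85.4677
(84.9118 − 86.9092)·x = 85.4677 − 86.9092
x = -1.4415 / -1.9974 = 0.72169 → 72.17% Rb-85, 27.83% Rb-87.

27.83%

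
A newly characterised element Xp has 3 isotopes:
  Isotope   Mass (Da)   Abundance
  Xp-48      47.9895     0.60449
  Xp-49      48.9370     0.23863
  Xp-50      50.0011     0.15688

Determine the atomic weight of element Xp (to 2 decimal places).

Average mass = Σ (abundance × isotope mass) = 0.60449 × 47.9895 + 0.23863 × 48.9370 + 0.15688 × 50.0011
= 29.00917 + 11.67784 + 7.84417 = 48.53118 Da

48.53 Da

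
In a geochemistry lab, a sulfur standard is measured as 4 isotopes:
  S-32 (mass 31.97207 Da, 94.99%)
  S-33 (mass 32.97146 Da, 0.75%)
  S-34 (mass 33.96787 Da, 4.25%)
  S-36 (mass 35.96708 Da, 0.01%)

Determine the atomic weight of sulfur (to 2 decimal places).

Weight each isotope mass by its fractional abundance: 0.9499 × 31.97207 + 0.0075 × 32.97146 + 0.0425 × 33.96787 + 0.0001 × 35.96708
= 30.370269 + 0.247286 + 1.443634 + 0.003597 = 32.064786 Da

32.06 Da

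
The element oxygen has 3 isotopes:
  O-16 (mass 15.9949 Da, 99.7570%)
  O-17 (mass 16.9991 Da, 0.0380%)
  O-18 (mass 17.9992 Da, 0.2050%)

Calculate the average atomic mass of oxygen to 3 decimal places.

Weight each isotope mass by its fractional abundance: 0.997570 × 15.9949 + 0.000380 × 16.9991 + 0.002050 × 17.9992
= 15.95603 + 0.00646 + 0.03690 = 15.99939 Da

15.999 Da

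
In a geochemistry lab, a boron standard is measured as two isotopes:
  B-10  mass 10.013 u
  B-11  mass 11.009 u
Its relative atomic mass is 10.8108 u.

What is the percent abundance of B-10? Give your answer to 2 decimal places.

19.90%

With x = fraction of B-10 (so B-11 is 1 − x):
10.013·x + 11.009·(1 − x) = 10.8108
(10.013 − 11.009)·x = 10.8108 − 11.009
x = -0.1982 / -0.996 = 0.19900 → 19.90% B-10, 80.10% B-11.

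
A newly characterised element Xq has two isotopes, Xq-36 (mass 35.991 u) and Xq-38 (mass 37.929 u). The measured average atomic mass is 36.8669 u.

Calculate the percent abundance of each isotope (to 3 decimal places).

Xq-36: 54.804%, Xq-38: 45.196%

Let x be the fractional abundance of Xq-36; then Xq-38 has abundance 1 − x.
35.991·x + 37.929·(1 − x) = 36.8669
(35.991 − 37.929)·x = 36.8669 − 37.929
x = -1.0621 / -1.938 = 0.54804 → 54.804% Xq-36, 45.196% Xq-38.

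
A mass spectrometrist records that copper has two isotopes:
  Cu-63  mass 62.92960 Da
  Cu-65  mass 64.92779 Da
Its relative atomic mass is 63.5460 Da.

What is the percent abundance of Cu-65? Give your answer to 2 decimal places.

30.85%

Writing the weighted mean with unknown fraction x of Cu-63:
62.92960·x + 64.92779·(1 − x) = 63.5460
(62.92960 − 64.92779)·x = 63.5460 − 64.92779
x = -1.38179 / -1.99819 = 0.69152 → 69.15% Cu-63, 30.85% Cu-65.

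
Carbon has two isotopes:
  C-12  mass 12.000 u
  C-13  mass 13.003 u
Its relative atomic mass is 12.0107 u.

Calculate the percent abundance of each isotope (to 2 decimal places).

C-12: 98.93%, C-13: 1.07%

With x = fraction of C-12 (so C-13 is 1 − x):
12.000·x + 13.003·(1 − x) = 12.0107
(12.000 − 13.003)·x = 12.0107 − 13.003
x = -0.9923 / -1.003 = 0.98933 → 98.93% C-12, 1.07% C-13.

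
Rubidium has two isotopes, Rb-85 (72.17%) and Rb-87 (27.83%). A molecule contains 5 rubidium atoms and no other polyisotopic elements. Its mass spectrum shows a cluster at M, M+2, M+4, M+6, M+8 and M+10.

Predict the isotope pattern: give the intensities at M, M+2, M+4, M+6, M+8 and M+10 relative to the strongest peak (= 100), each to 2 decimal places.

Each Rb atom is independently Rb-85 (p = 0.7217) or Rb-87 (q = 0.2783); the cluster is the binomial expansion (p + q)^5.
P(M) = 0.7217^5 = 0.195787
P(M+2) = 5 × 0.7217^4 × 0.2783^1 = 0.377494
P(M+4) = 10 × 0.7217^3 × 0.2783^2 = 0.291136
P(M+6) = 10 × 0.7217^2 × 0.2783^3 = 0.112267
P(M+8) = 5 × 0.7217^1 × 0.2783^4 = 0.021646
P(M+10) = 0.2783^5 = 0.001669
The M+2 peak is largest (0.377494); scaling to 100 gives 51.86 : 100.00 : 77.12 : 29.74 : 5.73 : 0.44.

51.86 : 100.00 : 77.12 : 29.74 : 5.73 : 0.44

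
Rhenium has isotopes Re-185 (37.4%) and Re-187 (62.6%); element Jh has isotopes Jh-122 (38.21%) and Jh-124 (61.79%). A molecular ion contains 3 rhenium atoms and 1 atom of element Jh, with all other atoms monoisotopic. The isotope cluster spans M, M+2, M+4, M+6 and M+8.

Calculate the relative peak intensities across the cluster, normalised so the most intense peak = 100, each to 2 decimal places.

5.47 : 36.31 : 90.40 : 100.00 : 41.48

Rhenium pattern (n=3): 0.05231362 : 0.26268713 : 0.43968487 : 0.24531438
Element Jh pattern (n=1): 0.3821 : 0.6179
Convolve the two distributions (both contribute in 2-u steps):
  M: 0.05231362×0.3821 = 0.019989
  M+2: 0.05231362×0.6179 + 0.26268713×0.3821 = 0.132697
  M+4: 0.26268713×0.6179 + 0.43968487×0.3821 = 0.330318
  M+6: 0.43968487×0.6179 + 0.24531438×0.3821 = 0.365416
  M+8: 0.24531438×0.6179 = 0.151580
Scale to base peak (0.365416) = 100: 5.47 : 36.31 : 90.40 : 100.00 : 41.48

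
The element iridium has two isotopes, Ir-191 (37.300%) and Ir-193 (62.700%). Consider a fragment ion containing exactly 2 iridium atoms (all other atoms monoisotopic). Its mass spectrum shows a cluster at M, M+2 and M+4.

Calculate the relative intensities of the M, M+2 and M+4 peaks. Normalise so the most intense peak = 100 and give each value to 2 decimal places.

29.74 : 100.00 : 84.05

The 2 Ir atoms are independent, so intensities follow the terms of (0.37300 + 0.62700)^2.
P(M) = 0.37300^2 = 0.139129
P(M+2) = 2 × 0.37300^1 × 0.62700^1 = 0.467742
P(M+4) = 0.62700^2 = 0.393129
The M+2 peak is largest (0.467742); scaling to 100 gives 29.74 : 100.00 : 84.05.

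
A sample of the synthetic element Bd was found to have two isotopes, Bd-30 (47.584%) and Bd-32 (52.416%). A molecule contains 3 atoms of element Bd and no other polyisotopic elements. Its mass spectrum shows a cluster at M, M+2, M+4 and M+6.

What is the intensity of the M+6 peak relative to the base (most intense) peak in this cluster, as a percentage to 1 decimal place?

Binomial terms of (0.47584 + 0.52416)^3: M 0.1077, M+2 0.3560, M+4 0.3922, M+6 0.1440 → M+4 is the base peak.
P(M+4) = C(3,2) × 0.47584^1 × 0.52416^2 = 3 × 0.47584 × 0.27474371 = 0.392202 (base)
P(M+6) = C(3,3) × 0.47584^0 × 0.52416^3 = 1 × 1.0000 × 0.14400966 = 0.144010
Relative intensity = 0.144010 / 0.392202 × 100 = 36.7

36.7%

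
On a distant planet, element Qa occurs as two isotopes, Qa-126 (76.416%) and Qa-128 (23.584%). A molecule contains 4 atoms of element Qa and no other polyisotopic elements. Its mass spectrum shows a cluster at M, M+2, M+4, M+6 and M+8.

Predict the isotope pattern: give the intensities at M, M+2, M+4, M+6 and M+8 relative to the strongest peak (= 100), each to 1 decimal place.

Expanding (0.76416 + 0.23584)^4:
P(M) = 0.76416^4 = 0.340987
P(M+2) = 4 × 0.76416^3 × 0.23584^1 = 0.420950
P(M+4) = 6 × 0.76416^2 × 0.23584^2 = 0.194874
P(M+6) = 4 × 0.76416^1 × 0.23584^3 = 0.040096
P(M+8) = 0.23584^4 = 0.003094
The M+2 peak is largest (0.420950); scaling to 100 gives 81.0 : 100.0 : 46.3 : 9.5 : 0.7.

81.0 : 100.0 : 46.3 : 9.5 : 0.7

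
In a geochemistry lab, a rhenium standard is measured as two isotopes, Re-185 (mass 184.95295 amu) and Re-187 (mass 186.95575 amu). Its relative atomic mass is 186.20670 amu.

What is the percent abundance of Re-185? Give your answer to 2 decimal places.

Let x be the fractional abundance of Re-185; then Re-187 has abundance 1 − x.
184.95295·x + 186.95575·(1 − x) = 186.20670
(184.95295 − 186.95575)·x = 186.20670 − 186.95575
x = -0.74905 / -2.00280 = 0.37400 → 37.40% Re-185, 62.60% Re-187.

37.40%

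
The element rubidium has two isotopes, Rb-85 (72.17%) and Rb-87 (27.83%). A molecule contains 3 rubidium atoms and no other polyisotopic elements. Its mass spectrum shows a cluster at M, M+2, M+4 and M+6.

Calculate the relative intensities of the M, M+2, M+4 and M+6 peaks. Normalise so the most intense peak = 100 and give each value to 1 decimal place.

86.4 : 100.0 : 38.6 : 5.0

Each Rb atom is independently Rb-85 (p = 0.7217) or Rb-87 (q = 0.2783); the cluster is the binomial expansion (p + q)^3.
P(M) = 0.7217^3 = 0.375898
P(M+2) = 3 × 0.7217^2 × 0.2783^1 = 0.434858
P(M+4) = 3 × 0.7217^1 × 0.2783^2 = 0.167689
P(M+6) = 0.2783^3 = 0.021555
The M+2 peak is largest (0.434858); scaling to 100 gives 86.4 : 100.0 : 38.6 : 5.0.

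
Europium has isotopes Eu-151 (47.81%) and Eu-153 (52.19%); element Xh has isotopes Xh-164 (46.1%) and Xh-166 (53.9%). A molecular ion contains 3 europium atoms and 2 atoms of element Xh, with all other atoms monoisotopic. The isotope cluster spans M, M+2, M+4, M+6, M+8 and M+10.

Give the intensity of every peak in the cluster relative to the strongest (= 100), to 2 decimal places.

Europium pattern (n=3): 0.10928391 : 0.3578871 : 0.39067407 : 0.14215492
Element Xh pattern (n=2): 0.212521 : 0.496958 : 0.290521
Convolve the two distributions (both contribute in 2-u steps):
  M: 0.10928391×0.212521 = 0.023225
  M+2: 0.10928391×0.496958 + 0.3578871×0.212521 = 0.130368
  M+4: 0.10928391×0.290521 + 0.3578871×0.496958 + 0.39067407×0.212521 = 0.292631
  M+6: 0.3578871×0.290521 + 0.39067407×0.496958 + 0.14215492×0.212521 = 0.328333
  M+8: 0.39067407×0.290521 + 0.14215492×0.496958 = 0.184144
  M+10: 0.14215492×0.290521 = 0.041299
Scale to base peak (0.328333) = 100: 7.07 : 39.71 : 89.13 : 100.00 : 56.08 : 12.58

7.07 : 39.71 : 89.13 : 100.00 : 56.08 : 12.58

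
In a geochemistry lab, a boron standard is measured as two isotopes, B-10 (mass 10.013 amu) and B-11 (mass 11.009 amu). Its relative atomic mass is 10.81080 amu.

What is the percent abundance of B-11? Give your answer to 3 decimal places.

80.100%

With x = fraction of B-10 (so B-11 is 1 − x):
10.013·x + 11.009·(1 − x) = 10.81080
(10.013 − 11.009)·x = 10.81080 − 11.009
x = -0.19820 / -0.996 = 0.19900 → 19.900% B-10, 80.100% B-11.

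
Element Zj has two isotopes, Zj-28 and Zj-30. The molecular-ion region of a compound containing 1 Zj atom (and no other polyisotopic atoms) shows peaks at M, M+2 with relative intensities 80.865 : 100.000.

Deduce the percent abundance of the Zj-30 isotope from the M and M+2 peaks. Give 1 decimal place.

55.3%

Write p for the Zj-28 fraction. I(M+2)/I(M) = [C(1,1)·p^0·(1−p)] / p^1 = 1·(1−p)/p = 100.000/80.865 = 1.2366
(1−p)/p = 1.2366/1 = 1.2366  ⇒  p = 1/(1 + 1.2366) = 0.4471
Zj-28: 44.7%, Zj-30: 55.3%.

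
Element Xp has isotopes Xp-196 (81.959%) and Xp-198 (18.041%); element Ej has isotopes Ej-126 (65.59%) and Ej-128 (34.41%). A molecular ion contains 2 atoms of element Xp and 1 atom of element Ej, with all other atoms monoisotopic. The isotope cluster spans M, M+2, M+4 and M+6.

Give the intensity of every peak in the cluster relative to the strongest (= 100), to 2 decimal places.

Element Xp pattern (n=2): 0.67172777 : 0.29572446 : 0.03254777
Element Ej pattern (n=1): 0.6559 : 0.3441
Convolve the two distributions (both contribute in 2-u steps):
  M: 0.67172777×0.6559 = 0.440586
  M+2: 0.67172777×0.3441 + 0.29572446×0.6559 = 0.425107
  M+4: 0.29572446×0.3441 + 0.03254777×0.6559 = 0.123107
  M+6: 0.03254777×0.3441 = 0.011200
Scale to base peak (0.440586) = 100: 100.00 : 96.49 : 27.94 : 2.54

100.00 : 96.49 : 27.94 : 2.54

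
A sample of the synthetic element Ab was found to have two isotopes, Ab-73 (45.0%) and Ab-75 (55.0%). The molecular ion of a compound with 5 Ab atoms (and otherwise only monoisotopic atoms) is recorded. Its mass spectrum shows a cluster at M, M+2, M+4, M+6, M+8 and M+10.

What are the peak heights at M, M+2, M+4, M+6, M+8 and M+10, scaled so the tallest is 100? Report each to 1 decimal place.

Each Ab atom is independently Ab-73 (p = 0.450) or Ab-75 (q = 0.550); the cluster is the binomial expansion (p + q)^5.
P(M) = 0.450^5 = 0.018453
P(M+2) = 5 × 0.450^4 × 0.550^1 = 0.112767
P(M+4) = 10 × 0.450^3 × 0.550^2 = 0.275653
P(M+6) = 10 × 0.450^2 × 0.550^3 = 0.336909
P(M+8) = 5 × 0.450^1 × 0.550^4 = 0.205889
P(M+10) = 0.550^5 = 0.050328
The M+6 peak is largest (0.336909); scaling to 100 gives 5.5 : 33.5 : 81.8 : 100.0 : 61.1 : 14.9.

5.5 : 33.5 : 81.8 : 100.0 : 61.1 : 14.9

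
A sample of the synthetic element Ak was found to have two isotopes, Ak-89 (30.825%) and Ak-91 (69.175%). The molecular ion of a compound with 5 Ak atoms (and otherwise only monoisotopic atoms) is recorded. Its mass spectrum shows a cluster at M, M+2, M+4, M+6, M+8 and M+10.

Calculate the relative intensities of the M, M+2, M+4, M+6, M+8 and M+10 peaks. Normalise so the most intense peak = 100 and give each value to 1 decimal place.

0.8 : 8.8 : 39.7 : 89.1 : 100.0 : 44.9

Expanding (0.30825 + 0.69175)^5:
P(M) = 0.30825^5 = 0.002783
P(M+2) = 5 × 0.30825^4 × 0.69175^1 = 0.031227
P(M+4) = 10 × 0.30825^3 × 0.69175^2 = 0.140155
P(M+6) = 10 × 0.30825^2 × 0.69175^3 = 0.314524
P(M+8) = 5 × 0.30825^1 × 0.69175^4 = 0.352915
P(M+10) = 0.69175^5 = 0.158397
The M+8 peak is largest (0.352915); scaling to 100 gives 0.8 : 8.8 : 39.7 : 89.1 : 100.0 : 44.9.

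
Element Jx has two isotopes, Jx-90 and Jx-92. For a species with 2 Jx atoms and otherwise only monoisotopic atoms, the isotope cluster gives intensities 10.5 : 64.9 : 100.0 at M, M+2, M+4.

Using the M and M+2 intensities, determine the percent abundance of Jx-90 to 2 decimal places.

Let p = fractional abundance of Jx-90. I(M+2)/I(M) = [C(2,1)·p^1·(1−p)] / p^2 = 2·(1−p)/p = 64.9/10.5 = 6.1810
(1−p)/p = 6.1810/2 = 3.0905  ⇒  p = 1/(1 + 3.0905) = 0.2445
Jx-90: 24.45%, Jx-92: 75.55%.

24.45%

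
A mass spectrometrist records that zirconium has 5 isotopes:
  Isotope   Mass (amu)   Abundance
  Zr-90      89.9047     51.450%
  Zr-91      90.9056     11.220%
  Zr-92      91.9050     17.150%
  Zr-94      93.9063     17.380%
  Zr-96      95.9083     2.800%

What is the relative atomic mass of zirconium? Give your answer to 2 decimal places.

The abundance-weighted mean is 0.51450 × 89.9047 + 0.11220 × 90.9056 + 0.17150 × 91.9050 + 0.17380 × 93.9063 + 0.02800 × 95.9083
= 46.25597 + 10.19961 + 15.76171 + 16.32091 + 2.68543 = 91.22363 amu

91.22 amu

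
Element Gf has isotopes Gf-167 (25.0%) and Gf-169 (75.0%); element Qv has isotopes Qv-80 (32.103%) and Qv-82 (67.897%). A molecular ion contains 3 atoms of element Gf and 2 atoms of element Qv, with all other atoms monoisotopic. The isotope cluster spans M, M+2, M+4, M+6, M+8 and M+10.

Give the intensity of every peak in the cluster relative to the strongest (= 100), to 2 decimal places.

0.43 : 5.63 : 29.59 : 77.23 : 100.00 : 51.40

Element Gf pattern (n=3): 0.015625 : 0.140625 : 0.421875 : 0.421875
Element Qv pattern (n=2): 0.10306026 : 0.43593948 : 0.46100026
Convolve the two distributions (both contribute in 2-u steps):
  M: 0.015625×0.10306026 = 0.001610
  M+2: 0.015625×0.43593948 + 0.140625×0.10306026 = 0.021304
  M+4: 0.015625×0.46100026 + 0.140625×0.43593948 + 0.421875×0.10306026 = 0.111986
  M+6: 0.140625×0.46100026 + 0.421875×0.43593948 + 0.421875×0.10306026 = 0.292219
  M+8: 0.421875×0.46100026 + 0.421875×0.43593948 = 0.378396
  M+10: 0.421875×0.46100026 = 0.194484
Scale to base peak (0.378396) = 100: 0.43 : 5.63 : 29.59 : 77.23 : 100.00 : 51.40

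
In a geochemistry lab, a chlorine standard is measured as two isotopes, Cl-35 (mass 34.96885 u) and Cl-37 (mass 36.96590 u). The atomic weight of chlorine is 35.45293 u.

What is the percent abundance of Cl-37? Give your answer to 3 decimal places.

24.240%

Let x be the fractional abundance of Cl-35; then Cl-37 has abundance 1 − x.
34.96885·x + 36.96590·(1 − x) = 35.45293
(34.96885 − 36.96590)·x = 35.45293 − 36.96590
x = -1.51297 / -1.99705 = 0.75760 → 75.760% Cl-35, 24.240% Cl-37.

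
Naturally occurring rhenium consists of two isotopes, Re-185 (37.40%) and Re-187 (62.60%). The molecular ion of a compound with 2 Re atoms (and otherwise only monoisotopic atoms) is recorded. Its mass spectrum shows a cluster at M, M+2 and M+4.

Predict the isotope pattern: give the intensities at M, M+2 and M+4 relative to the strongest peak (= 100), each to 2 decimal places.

29.87 : 100.00 : 83.69

Expanding (0.3740 + 0.6260)^2:
P(M) = 0.3740^2 = 0.139876
P(M+2) = 2 × 0.3740^1 × 0.6260^1 = 0.468248
P(M+4) = 0.6260^2 = 0.391876
The M+2 peak is largest (0.468248); scaling to 100 gives 29.87 : 100.00 : 83.69.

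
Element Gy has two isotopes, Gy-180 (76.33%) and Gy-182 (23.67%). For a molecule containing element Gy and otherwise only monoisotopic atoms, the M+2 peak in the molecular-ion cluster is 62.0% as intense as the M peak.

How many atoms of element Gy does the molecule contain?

The M+2/M ratio from n Gy atoms is n · q/p = n · 0.2367/0.7633.
n = 0.620 × 0.7633/0.2367 = 2.00 ≈ 2

2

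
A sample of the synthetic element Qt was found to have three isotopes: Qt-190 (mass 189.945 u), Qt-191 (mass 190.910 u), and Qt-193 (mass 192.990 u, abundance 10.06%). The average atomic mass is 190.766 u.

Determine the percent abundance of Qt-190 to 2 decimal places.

Let x and y be the fractions of Qt-190 and Qt-191. Then x + y = 1 − 0.1006 = 0.8994 and 189.945x + 190.910y = 190.766 − 0.1006×192.990 = 171.351206.
Substituting: 189.945x + 190.910(0.8994 − x) = 171.351206
(189.945 − 190.910)x = -0.353248  ⇒  x = 0.36606, y = 0.53334
Qt-190: 36.61%, Qt-191: 53.33%.

36.61%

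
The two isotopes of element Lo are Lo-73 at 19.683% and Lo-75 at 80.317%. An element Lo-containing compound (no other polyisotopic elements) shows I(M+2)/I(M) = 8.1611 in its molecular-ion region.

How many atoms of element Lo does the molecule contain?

2

The M+2/M ratio from n Lo atoms is n · q/p = n · 0.80317/0.19683.
n = 8.1611 × 0.19683/0.80317 = 2.00 ≈ 2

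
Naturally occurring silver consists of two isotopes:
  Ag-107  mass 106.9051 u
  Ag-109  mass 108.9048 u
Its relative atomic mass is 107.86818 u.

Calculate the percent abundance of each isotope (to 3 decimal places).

Writing the weighted mean with unknown fraction x of Ag-107:
106.9051·x + 108.9048·(1 − x) = 107.86818
(106.9051 − 108.9048)·x = 107.86818 − 108.9048
x = -1.03662 / -1.9997 = 0.51839 → 51.839% Ag-107, 48.161% Ag-109.

Ag-107: 51.839%, Ag-109: 48.161%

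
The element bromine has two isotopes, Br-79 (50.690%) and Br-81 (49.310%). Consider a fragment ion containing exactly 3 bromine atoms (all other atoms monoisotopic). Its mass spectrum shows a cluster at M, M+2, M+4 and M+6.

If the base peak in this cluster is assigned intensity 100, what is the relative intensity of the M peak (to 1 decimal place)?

34.3

(0.50690 + 0.49310)^3 gives M 0.1302, M+2 0.3801, M+4 0.3698, M+6 0.1199; the largest is M+2.
P(M+2) = C(3,1) × 0.50690^2 × 0.49310^1 = 3 × 0.25694761 × 0.4931 = 0.380103 (base)
P(M) = C(3,0) × 0.50690^3 × 0.49310^0 = 1 × 0.13024674 × 1.0000 = 0.130247
Relative intensity = 0.130247 / 0.380103 × 100 = 34.3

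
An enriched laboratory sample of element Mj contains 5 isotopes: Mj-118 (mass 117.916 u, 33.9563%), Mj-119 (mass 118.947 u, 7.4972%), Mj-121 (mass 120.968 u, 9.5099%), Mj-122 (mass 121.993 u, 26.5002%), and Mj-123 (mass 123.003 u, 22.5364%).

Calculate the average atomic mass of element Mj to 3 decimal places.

The abundance-weighted mean is 0.339563 × 117.916 + 0.074972 × 118.947 + 0.095099 × 120.968 + 0.265002 × 121.993 + 0.225364 × 123.003
= 40.0399 + 8.9177 + 11.5039 + 32.3284 + 27.7204 = 120.5103 u

120.510 u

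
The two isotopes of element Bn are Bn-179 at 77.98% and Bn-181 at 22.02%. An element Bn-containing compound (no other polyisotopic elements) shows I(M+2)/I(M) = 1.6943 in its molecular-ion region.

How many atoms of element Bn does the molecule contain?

6

The M+2/M ratio from n Bn atoms is n · q/p = n · 0.2202/0.7798.
n = 1.6943 × 0.7798/0.2202 = 6.00 ≈ 6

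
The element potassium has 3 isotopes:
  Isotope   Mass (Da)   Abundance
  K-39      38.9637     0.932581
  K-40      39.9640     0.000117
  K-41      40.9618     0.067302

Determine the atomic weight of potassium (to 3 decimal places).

Weight each isotope mass by its fractional abundance: 0.932581 × 38.9637 + 0.000117 × 39.9640 + 0.067302 × 40.9618
= 36.33681 + 0.00468 + 2.75681 = 39.09830 Da

39.098 Da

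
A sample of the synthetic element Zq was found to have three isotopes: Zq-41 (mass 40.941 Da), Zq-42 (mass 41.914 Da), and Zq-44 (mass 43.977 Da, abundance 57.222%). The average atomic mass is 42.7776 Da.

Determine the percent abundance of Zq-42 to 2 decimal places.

Let x and y be the fractions of Zq-41 and Zq-42. Then x + y = 1 − 0.57222 = 0.42778 and 40.941x + 41.914y = 42.7776 − 0.57222×43.977 = 17.61308106.
Substituting: 40.941x + 41.914(0.42778 − x) = 17.61308106
(40.941 − 41.914)x = -0.31688986  ⇒  x = 0.32568, y = 0.10210
Zq-41: 32.57%, Zq-42: 10.21%.

10.21%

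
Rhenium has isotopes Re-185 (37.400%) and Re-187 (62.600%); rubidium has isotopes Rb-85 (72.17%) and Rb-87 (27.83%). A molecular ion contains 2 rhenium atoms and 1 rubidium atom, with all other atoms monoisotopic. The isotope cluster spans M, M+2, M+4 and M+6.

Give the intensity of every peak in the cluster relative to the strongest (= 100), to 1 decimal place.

24.4 : 91.2 : 100.0 : 26.4

Rhenium pattern (n=2): 0.139876 : 0.468248 : 0.391876
Rubidium pattern (n=1): 0.7217 : 0.2783
Convolve the two distributions (both contribute in 2-u steps):
  M: 0.139876×0.7217 = 0.100949
  M+2: 0.139876×0.2783 + 0.468248×0.7217 = 0.376862
  M+4: 0.468248×0.2783 + 0.391876×0.7217 = 0.413130
  M+6: 0.391876×0.2783 = 0.109059
Scale to base peak (0.413130) = 100: 24.4 : 91.2 : 100.0 : 26.4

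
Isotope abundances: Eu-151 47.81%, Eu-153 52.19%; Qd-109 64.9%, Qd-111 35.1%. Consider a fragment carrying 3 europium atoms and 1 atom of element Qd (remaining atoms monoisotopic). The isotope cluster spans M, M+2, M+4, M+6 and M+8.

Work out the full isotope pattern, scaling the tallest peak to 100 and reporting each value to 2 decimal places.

18.71 : 71.37 : 100.00 : 60.50 : 13.16

Europium pattern (n=3): 0.10928391 : 0.3578871 : 0.39067407 : 0.14215492
Element Qd pattern (n=1): 0.6490 : 0.3510
Convolve the two distributions (both contribute in 2-u steps):
  M: 0.10928391×0.6490 = 0.070925
  M+2: 0.10928391×0.3510 + 0.3578871×0.6490 = 0.270627
  M+4: 0.3578871×0.3510 + 0.39067407×0.6490 = 0.379166
  M+6: 0.39067407×0.3510 + 0.14215492×0.6490 = 0.229385
  M+8: 0.14215492×0.3510 = 0.049896
Scale to base peak (0.379166) = 100: 18.71 : 71.37 : 100.00 : 60.50 : 13.16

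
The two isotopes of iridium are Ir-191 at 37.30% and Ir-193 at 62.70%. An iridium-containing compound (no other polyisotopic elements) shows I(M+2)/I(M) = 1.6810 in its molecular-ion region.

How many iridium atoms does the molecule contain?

1

The M+2/M ratio from n Ir atoms is n · q/p = n · 0.6270/0.3730.
n = 1.6810 × 0.3730/0.6270 = 1.00 ≈ 1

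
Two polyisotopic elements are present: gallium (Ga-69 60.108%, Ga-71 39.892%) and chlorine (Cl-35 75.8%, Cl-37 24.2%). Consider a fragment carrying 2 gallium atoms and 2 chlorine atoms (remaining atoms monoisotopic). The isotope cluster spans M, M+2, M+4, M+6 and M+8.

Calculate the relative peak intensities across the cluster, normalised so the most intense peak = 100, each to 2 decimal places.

50.87 : 100.00 : 70.70 : 21.19 : 2.28

Gallium pattern (n=2): 0.36129717 : 0.47956567 : 0.15913717
Chlorine pattern (n=2): 0.574564 : 0.366872 : 0.058564
Convolve the two distributions (both contribute in 2-u steps):
  M: 0.36129717×0.574564 = 0.207588
  M+2: 0.36129717×0.366872 + 0.47956567×0.574564 = 0.408091
  M+4: 0.36129717×0.058564 + 0.47956567×0.366872 + 0.15913717×0.574564 = 0.288533
  M+6: 0.47956567×0.058564 + 0.15913717×0.366872 = 0.086468
  M+8: 0.15913717×0.058564 = 0.009320
Scale to base peak (0.408091) = 100: 50.87 : 100.00 : 70.70 : 21.19 : 2.28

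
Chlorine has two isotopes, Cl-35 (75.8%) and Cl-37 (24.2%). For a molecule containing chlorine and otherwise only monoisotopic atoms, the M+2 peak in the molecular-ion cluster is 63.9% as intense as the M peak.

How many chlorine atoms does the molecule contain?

2

For n independent Cl atoms, I(M+2)/I(M) = n · (abundance Cl-37) / (abundance Cl-35) = n · 0.242/0.758.
n = 0.639 × 0.758/0.242 = 2.00 ≈ 2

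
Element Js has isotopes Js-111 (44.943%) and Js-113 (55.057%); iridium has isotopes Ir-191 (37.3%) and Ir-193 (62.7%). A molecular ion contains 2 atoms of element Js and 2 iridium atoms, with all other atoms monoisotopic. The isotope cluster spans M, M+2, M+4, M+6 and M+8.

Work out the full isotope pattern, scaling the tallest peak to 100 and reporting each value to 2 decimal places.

Element Js pattern (n=2): 0.20198732 : 0.49488535 : 0.30312732
Iridium pattern (n=2): 0.139129 : 0.467742 : 0.393129
Convolve the two distributions (both contribute in 2-u steps):
  M: 0.20198732×0.139129 = 0.028102
  M+2: 0.20198732×0.467742 + 0.49488535×0.139129 = 0.163331
  M+4: 0.20198732×0.393129 + 0.49488535×0.467742 + 0.30312732×0.139129 = 0.353060
  M+6: 0.49488535×0.393129 + 0.30312732×0.467742 = 0.336339
  M+8: 0.30312732×0.393129 = 0.119168
Scale to base peak (0.353060) = 100: 7.96 : 46.26 : 100.00 : 95.26 : 33.75

7.96 : 46.26 : 100.00 : 95.26 : 33.75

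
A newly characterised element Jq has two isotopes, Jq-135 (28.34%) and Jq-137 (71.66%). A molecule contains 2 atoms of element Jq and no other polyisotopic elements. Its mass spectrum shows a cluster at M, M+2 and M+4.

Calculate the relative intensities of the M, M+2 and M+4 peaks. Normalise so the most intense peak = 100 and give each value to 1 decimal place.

Each Jq atom is independently Jq-135 (p = 0.2834) or Jq-137 (q = 0.7166); the cluster is the binomial expansion (p + q)^2.
P(M) = 0.2834^2 = 0.080316
P(M+2) = 2 × 0.2834^1 × 0.7166^1 = 0.406169
P(M+4) = 0.7166^2 = 0.513516
The M+4 peak is largest (0.513516); scaling to 100 gives 15.6 : 79.1 : 100.0.

15.6 : 79.1 : 100.0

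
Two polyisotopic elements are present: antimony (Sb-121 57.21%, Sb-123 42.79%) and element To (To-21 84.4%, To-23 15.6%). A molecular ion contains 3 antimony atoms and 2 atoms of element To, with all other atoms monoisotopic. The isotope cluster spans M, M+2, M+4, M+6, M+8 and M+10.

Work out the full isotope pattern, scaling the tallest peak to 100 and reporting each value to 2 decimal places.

Antimony pattern (n=3): 0.18724742 : 0.42015297 : 0.3142518 : 0.07834781
Element To pattern (n=2): 0.712336 : 0.263328 : 0.024336
Convolve the two distributions (both contribute in 2-u steps):
  M: 0.18724742×0.712336 = 0.133383
  M+2: 0.18724742×0.263328 + 0.42015297×0.712336 = 0.348598
  M+4: 0.18724742×0.024336 + 0.42015297×0.263328 + 0.3142518×0.712336 = 0.339048
  M+6: 0.42015297×0.024336 + 0.3142518×0.263328 + 0.07834781×0.712336 = 0.148786
  M+8: 0.3142518×0.024336 + 0.07834781×0.263328 = 0.028279
  M+10: 0.07834781×0.024336 = 0.001907
Scale to base peak (0.348598) = 100: 38.26 : 100.00 : 97.26 : 42.68 : 8.11 : 0.55

38.26 : 100.00 : 97.26 : 42.68 : 8.11 : 0.55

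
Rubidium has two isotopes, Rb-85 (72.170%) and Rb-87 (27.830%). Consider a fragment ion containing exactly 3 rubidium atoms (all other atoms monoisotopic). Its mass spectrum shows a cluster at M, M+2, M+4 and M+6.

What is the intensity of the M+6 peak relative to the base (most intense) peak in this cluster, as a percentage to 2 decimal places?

4.96%

(0.72170 + 0.27830)^3 gives M 0.3759, M+2 0.4349, M+4 0.1677, M+6 0.0216; the largest is M+2.
P(M+2) = C(3,1) × 0.72170^2 × 0.27830^1 = 3 × 0.52085089 × 0.2783 = 0.434858 (base)
P(M+6) = C(3,3) × 0.72170^0 × 0.27830^3 = 1 × 1.0000 × 0.02155458 = 0.021555
Relative intensity = 0.021555 / 0.434858 × 100 = 4.96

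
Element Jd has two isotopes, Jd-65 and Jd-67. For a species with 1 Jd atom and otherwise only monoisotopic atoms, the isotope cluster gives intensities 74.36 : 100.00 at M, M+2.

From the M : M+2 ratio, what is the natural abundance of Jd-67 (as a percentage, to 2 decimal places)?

57.35%

If p is the fraction of Jd that is Jd-65, then I(M+2)/I(M) = [C(1,1)·p^0·(1−p)] / p^1 = 1·(1−p)/p = 100.00/74.36 = 1.3448
(1−p)/p = 1.3448/1 = 1.3448  ⇒  p = 1/(1 + 1.3448) = 0.4265
Jd-65: 42.65%, Jd-67: 57.35%.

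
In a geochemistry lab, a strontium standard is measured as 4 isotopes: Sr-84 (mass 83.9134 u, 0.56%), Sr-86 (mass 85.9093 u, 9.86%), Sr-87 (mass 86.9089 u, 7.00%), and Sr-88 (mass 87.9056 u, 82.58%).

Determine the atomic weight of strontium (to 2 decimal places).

Ar = Σ fᵢ·mᵢ = 0.0056 × 83.9134 + 0.0986 × 85.9093 + 0.0700 × 86.9089 + 0.8258 × 87.9056
= 0.46992 + 8.47066 + 6.08362 + 72.59244 = 87.61664 u

87.62 u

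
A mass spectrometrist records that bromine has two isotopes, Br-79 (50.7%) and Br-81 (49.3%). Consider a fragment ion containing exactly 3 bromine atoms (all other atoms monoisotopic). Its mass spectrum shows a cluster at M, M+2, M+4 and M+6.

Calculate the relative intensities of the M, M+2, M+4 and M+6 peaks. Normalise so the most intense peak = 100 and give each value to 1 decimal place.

34.3 : 100.0 : 97.2 : 31.5

The 3 Br atoms are independent, so intensities follow the terms of (0.507 + 0.493)^3.
P(M) = 0.507^3 = 0.130324
P(M+2) = 3 × 0.507^2 × 0.493^1 = 0.380175
P(M+4) = 3 × 0.507^1 × 0.493^2 = 0.369678
P(M+6) = 0.493^3 = 0.119823
The M+2 peak is largest (0.380175); scaling to 100 gives 34.3 : 100.0 : 97.2 : 31.5.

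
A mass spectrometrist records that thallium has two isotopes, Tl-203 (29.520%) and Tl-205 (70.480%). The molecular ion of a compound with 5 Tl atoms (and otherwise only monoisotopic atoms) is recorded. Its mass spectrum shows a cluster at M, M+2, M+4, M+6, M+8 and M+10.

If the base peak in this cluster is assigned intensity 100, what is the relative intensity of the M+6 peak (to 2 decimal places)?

83.77

Term probabilities: M 0.0022, M+2 0.0268, M+4 0.1278, M+6 0.3051, M+8 0.3642, M+10 0.1739. Base peak = M+8.
P(M+8) = C(5,4) × 0.29520^1 × 0.70480^4 = 5 × 0.2952 × 0.24675365 = 0.364208 (base)
P(M+6) = C(5,3) × 0.29520^2 × 0.70480^3 = 10 × 0.08714304 × 0.35010449 = 0.305092
Relative intensity = 0.305092 / 0.364208 × 100 = 83.77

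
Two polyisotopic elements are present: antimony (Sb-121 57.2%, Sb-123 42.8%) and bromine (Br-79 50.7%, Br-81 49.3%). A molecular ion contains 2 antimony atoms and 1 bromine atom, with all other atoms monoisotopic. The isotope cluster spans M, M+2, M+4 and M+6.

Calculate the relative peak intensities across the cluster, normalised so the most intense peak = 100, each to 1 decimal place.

Antimony pattern (n=2): 0.327184 : 0.489632 : 0.183184
Bromine pattern (n=1): 0.5070 : 0.4930
Convolve the two distributions (both contribute in 2-u steps):
  M: 0.327184×0.5070 = 0.165882
  M+2: 0.327184×0.4930 + 0.489632×0.5070 = 0.409545
  M+4: 0.489632×0.4930 + 0.183184×0.5070 = 0.334263
  M+6: 0.183184×0.4930 = 0.090310
Scale to base peak (0.409545) = 100: 40.5 : 100.0 : 81.6 : 22.1

40.5 : 100.0 : 81.6 : 22.1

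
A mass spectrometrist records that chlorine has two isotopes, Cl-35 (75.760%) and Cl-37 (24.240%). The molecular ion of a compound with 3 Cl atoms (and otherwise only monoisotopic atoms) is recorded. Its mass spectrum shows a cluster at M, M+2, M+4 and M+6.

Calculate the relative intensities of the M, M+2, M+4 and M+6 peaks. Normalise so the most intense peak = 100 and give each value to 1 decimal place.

The 3 Cl atoms are independent, so intensities follow the terms of (0.75760 + 0.24240)^3.
P(M) = 0.75760^3 = 0.434830
P(M+2) = 3 × 0.75760^2 × 0.24240^1 = 0.417382
P(M+4) = 3 × 0.75760^1 × 0.24240^2 = 0.133545
P(M+6) = 0.24240^3 = 0.014243
The M peak is largest (0.434830); scaling to 100 gives 100.0 : 96.0 : 30.7 : 3.3.

100.0 : 96.0 : 30.7 : 3.3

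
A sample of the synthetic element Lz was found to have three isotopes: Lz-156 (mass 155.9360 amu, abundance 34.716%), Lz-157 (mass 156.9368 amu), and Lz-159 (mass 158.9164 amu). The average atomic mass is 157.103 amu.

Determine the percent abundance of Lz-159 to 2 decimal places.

Let x and y be the fractions of Lz-157 and Lz-159. Then x + y = 1 − 0.34716 = 0.65284 and 156.9368x + 158.9164y = 157.103 − 0.34716×155.9360 = 102.96825824.
Substituting: 156.9368x + 158.9164(0.65284 − x) = 102.96825824
(156.9368 − 158.9164)x = -0.778724336  ⇒  x = 0.39337, y = 0.25947
Lz-157: 39.34%, Lz-159: 25.95%.

25.95%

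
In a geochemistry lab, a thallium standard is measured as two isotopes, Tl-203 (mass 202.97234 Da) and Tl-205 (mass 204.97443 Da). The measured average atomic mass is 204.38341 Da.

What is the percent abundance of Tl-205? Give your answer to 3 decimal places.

Writing the weighted mean with unknown fraction x of Tl-203:
202.97234·x + 204.97443·(1 − x) = 204.38341
(202.97234 − 204.97443)·x = 204.38341 − 204.97443
x = -0.59102 / -2.00209 = 0.29520 → 29.520% Tl-203, 70.480% Tl-205.

70.480%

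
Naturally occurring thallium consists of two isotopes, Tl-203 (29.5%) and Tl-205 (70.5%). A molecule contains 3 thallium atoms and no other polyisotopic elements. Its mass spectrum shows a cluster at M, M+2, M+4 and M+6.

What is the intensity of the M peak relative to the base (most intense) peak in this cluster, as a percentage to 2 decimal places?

Term probabilities: M 0.0257, M+2 0.1841, M+4 0.4399, M+6 0.3504. Base peak = M+4.
P(M+4) = C(3,2) × 0.295^1 × 0.705^2 = 3 × 0.2950 × 0.497025 = 0.439867 (base)
P(M) = C(3,0) × 0.295^3 × 0.705^0 = 1 × 0.02567237 × 1.0000 = 0.025672
Relative intensity = 0.025672 / 0.439867 × 100 = 5.84

5.84%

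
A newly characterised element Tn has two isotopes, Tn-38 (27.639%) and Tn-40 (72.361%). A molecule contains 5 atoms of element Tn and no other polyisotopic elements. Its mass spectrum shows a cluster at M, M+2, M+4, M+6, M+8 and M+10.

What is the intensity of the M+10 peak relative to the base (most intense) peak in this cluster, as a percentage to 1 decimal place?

52.4%

(0.27639 + 0.72361)^5 gives M 0.0016, M+2 0.0211, M+4 0.1106, M+6 0.2894, M+8 0.3789, M+10 0.1984; the largest is M+8.
P(M+8) = C(5,4) × 0.27639^1 × 0.72361^4 = 5 × 0.27639 × 0.27416893 = 0.378888 (base)
P(M+10) = C(5,5) × 0.27639^0 × 0.72361^5 = 1 × 1.0000 × 0.19839138 = 0.198391
Relative intensity = 0.198391 / 0.378888 × 100 = 52.4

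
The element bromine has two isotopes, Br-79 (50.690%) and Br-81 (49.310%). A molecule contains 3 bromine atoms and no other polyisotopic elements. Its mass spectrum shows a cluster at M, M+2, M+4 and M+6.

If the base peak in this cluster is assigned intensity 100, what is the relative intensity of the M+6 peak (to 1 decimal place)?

Term probabilities: M 0.1302, M+2 0.3801, M+4 0.3698, M+6 0.1199. Base peak = M+2.
P(M+2) = C(3,1) × 0.50690^2 × 0.49310^1 = 3 × 0.25694761 × 0.4931 = 0.380103 (base)
P(M+6) = C(3,3) × 0.50690^0 × 0.49310^3 = 1 × 1.0000 × 0.11989609 = 0.119896
Relative intensity = 0.119896 / 0.380103 × 100 = 31.5

31.5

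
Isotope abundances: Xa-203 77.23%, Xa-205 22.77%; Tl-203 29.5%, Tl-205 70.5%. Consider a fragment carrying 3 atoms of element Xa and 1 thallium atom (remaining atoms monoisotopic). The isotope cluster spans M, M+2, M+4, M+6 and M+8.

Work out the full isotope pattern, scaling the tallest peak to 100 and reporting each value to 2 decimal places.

30.54 : 100.00 : 72.52 : 19.82 : 1.87

Element Xa pattern (n=3): 0.46063624 : 0.40743314 : 0.12012499 : 0.01180563
Thallium pattern (n=1): 0.2950 : 0.7050
Convolve the two distributions (both contribute in 2-u steps):
  M: 0.46063624×0.2950 = 0.135888
  M+2: 0.46063624×0.7050 + 0.40743314×0.2950 = 0.444941
  M+4: 0.40743314×0.7050 + 0.12012499×0.2950 = 0.322677
  M+6: 0.12012499×0.7050 + 0.01180563×0.2950 = 0.088171
  M+8: 0.01180563×0.7050 = 0.008323
Scale to base peak (0.444941) = 100: 30.54 : 100.00 : 72.52 : 19.82 : 1.87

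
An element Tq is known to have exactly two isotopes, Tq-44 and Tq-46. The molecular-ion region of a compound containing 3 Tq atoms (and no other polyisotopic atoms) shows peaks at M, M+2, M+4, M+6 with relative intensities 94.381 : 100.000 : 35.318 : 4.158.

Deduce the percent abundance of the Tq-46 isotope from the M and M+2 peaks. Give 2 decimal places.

If p is the fraction of Tq that is Tq-44, then I(M+2)/I(M) = [C(3,1)·p^2·(1−p)] / p^3 = 3·(1−p)/p = 100.000/94.381 = 1.0595
(1−p)/p = 1.0595/3 = 0.3532  ⇒  p = 1/(1 + 0.3532) = 0.7390
Tq-44: 73.90%, Tq-46: 26.10%.

26.10%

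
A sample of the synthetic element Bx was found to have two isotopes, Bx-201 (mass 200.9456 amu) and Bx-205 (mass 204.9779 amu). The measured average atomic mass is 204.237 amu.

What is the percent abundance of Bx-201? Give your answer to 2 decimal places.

18.37%

Let x be the fractional abundance of Bx-201; then Bx-205 has abundance 1 − x.
200.9456·x + 204.9779·(1 − x) = 204.237
(200.9456 − 204.9779)·x = 204.237 − 204.9779
x = -0.7409 / -4.0323 = 0.18374 → 18.37% Bx-201, 81.63% Bx-205.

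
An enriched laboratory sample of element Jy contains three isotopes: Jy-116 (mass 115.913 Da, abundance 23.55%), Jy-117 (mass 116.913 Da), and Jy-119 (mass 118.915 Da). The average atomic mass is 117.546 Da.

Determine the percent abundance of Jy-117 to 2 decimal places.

Let x and y be the fractions of Jy-117 and Jy-119. Then x + y = 1 − 0.2355 = 0.7645 and 116.913x + 118.915y = 117.546 − 0.2355×115.913 = 90.2484885.
Substituting: 116.913x + 118.915(0.7645 − x) = 90.2484885
(116.913 − 118.915)x = -0.662029  ⇒  x = 0.33068, y = 0.43382
Jy-117: 33.07%, Jy-119: 43.38%.

33.07%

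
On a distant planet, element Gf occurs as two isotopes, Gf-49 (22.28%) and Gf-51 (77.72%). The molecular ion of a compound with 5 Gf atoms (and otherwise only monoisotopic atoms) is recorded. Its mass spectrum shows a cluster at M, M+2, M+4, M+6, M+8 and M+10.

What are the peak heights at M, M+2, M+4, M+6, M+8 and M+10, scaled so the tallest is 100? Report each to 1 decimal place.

Expanding (0.2228 + 0.7772)^5:
P(M) = 0.2228^5 = 0.000549
P(M+2) = 5 × 0.2228^4 × 0.7772^1 = 0.009576
P(M+4) = 10 × 0.2228^3 × 0.7772^2 = 0.066805
P(M+6) = 10 × 0.2228^2 × 0.7772^3 = 0.233039
P(M+8) = 5 × 0.2228^1 × 0.7772^4 = 0.406459
P(M+10) = 0.7772^5 = 0.283572
The M+8 peak is largest (0.406459); scaling to 100 gives 0.1 : 2.4 : 16.4 : 57.3 : 100.0 : 69.8.

0.1 : 2.4 : 16.4 : 57.3 : 100.0 : 69.8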